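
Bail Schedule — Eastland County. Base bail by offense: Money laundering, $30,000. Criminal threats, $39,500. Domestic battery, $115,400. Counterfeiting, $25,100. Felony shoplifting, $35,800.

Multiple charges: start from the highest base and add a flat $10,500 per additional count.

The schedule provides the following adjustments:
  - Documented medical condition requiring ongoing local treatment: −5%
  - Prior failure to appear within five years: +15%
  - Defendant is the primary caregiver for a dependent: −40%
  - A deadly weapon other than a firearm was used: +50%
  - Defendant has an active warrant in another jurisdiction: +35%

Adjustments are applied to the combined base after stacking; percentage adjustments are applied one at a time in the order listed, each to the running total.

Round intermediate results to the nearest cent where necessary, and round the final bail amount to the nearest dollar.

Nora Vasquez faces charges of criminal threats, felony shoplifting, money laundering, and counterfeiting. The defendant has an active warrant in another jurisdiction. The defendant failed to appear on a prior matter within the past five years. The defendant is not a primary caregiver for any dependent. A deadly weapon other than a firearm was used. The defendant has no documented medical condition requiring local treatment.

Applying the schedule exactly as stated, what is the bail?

Base amounts from the schedule: criminal threats $39,500; felony shoplifting $35,800; money laundering $30,000; counterfeiting $25,100.
Stacking rule: highest base plus $10,500 per additional charge. Highest is criminal threats at $39,500; 3 additional charges → +$31,500. Combined base = $71,000.
Prior failure to appear within five years (+15%): $71,000 × 1.15 = $81,650.
A deadly weapon other than a firearm was used (+50%): $81,650 × 1.5 = $122,475.
Defendant has an active warrant in another jurisdiction (+35%): $122,475 × 1.35 = $165,341.25.
Rounded to the nearest dollar: $165,341.

$165,341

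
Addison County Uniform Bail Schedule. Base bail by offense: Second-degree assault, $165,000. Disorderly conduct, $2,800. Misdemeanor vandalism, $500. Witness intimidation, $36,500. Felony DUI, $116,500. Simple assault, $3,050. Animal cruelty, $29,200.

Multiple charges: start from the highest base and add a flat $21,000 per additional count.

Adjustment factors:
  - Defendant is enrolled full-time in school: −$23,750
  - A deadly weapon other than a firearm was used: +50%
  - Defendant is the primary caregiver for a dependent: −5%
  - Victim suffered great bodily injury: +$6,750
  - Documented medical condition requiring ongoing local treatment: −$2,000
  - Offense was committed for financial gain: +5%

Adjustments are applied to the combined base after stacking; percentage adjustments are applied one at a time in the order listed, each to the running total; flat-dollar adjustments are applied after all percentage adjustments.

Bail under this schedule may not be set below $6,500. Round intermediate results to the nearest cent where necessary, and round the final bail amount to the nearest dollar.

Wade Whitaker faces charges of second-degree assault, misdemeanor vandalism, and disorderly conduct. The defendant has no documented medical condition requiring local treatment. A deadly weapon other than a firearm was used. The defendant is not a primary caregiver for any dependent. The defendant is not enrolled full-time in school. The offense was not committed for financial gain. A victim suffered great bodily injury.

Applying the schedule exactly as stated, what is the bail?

$317,250

Base amounts from the schedule: second-degree assault $165,000; misdemeanor vandalism $500; disorderly conduct $2,800.
Stacking rule: highest base plus $21,000 per additional charge. Highest is second-degree assault at $165,000; 2 additional charges → +$42,000. Combined base = $207,000.
A deadly weapon other than a firearm was used (+50%): $207,000 × 1.5 = $310,500.
Victim suffered great bodily injury (+$6,750 flat): $310,500 + $6,750 = $317,250.
$317,250 is at or above the $6,500 minimum.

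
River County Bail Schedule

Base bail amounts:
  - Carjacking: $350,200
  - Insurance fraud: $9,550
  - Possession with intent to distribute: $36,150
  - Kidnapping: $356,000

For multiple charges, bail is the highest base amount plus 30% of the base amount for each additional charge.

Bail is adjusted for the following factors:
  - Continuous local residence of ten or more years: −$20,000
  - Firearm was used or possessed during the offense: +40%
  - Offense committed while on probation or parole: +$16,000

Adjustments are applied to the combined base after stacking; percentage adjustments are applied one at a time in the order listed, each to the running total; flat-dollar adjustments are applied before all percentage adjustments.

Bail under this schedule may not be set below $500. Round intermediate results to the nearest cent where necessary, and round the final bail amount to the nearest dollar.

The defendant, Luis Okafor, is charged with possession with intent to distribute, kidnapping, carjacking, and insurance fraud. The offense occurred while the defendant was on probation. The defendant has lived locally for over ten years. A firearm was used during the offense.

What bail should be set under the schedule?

$659,078

Base amounts from the schedule: possession with intent to distribute $36,150; kidnapping $356,000; carjacking $350,200; insurance fraud $9,550.
Stacking rule: highest base plus 30% of each additional charge. Highest is kidnapping at $356,000. Additional: $36,150 × 30% = $10,845; $350,200 × 30% = $105,060; $9,550 × 30% = $2,865. Combined base = $356,000 + $118,770 = $474,770.
Continuous local residence of ten or more years (−$20,000 flat): $474,770 − $20,000 = $454,770.
Offense committed while on probation or parole (+$16,000 flat): $454,770 + $16,000 = $470,770.
Firearm was used or possessed during the offense (+40%): $470,770 × 1.4 = $659,078.
$659,078 is at or above the $500 minimum.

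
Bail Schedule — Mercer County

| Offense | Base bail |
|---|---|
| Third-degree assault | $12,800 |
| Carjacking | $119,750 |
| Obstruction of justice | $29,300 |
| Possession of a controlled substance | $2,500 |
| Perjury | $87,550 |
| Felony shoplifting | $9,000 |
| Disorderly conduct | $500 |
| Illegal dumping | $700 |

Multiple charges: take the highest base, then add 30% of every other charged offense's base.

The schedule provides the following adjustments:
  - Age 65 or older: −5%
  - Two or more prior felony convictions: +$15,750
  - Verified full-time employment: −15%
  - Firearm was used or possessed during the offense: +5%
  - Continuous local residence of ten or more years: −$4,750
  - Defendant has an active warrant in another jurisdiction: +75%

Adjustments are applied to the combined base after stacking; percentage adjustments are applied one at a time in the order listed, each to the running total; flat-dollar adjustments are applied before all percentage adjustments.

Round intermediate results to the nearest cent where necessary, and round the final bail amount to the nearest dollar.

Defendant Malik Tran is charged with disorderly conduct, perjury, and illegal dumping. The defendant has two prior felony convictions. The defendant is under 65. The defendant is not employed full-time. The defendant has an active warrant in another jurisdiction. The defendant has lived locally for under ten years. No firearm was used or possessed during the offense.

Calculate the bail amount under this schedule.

$181,405

Base amounts from the schedule: disorderly conduct $500; perjury $87,550; illegal dumping $700.
Stacking rule: highest base plus 30% of each additional charge. Highest is perjury at $87,550. Additional: $500 × 30% = $150; $700 × 30% = $210. Combined base = $87,550 + $360 = $87,910.
Two or more prior felony convictions (+$15,750 flat): $87,910 + $15,750 = $103,660.
Defendant has an active warrant in another jurisdiction (+75%): $103,660 × 1.75 = $181,405.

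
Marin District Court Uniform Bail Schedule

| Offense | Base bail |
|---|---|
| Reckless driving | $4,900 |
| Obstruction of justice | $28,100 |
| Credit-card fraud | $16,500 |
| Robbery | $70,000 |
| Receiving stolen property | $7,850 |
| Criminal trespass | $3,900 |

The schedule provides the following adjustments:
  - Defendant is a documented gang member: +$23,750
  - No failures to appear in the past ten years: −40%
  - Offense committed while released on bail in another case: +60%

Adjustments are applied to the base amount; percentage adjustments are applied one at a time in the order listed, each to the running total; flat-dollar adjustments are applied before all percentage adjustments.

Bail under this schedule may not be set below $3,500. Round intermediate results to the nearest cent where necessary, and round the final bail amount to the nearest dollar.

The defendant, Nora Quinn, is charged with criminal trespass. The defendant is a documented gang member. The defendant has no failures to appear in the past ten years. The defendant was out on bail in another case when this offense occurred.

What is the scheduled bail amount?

Base amounts from the schedule: criminal trespass $3,900.
Single charge. Combined base = $3,900.
Defendant is a documented gang member (+$23,750 flat): $3,900 + $23,750 = $27,650.
No failures to appear in the past ten years (−40%): $27,650 × 0.6 = $16,590.
Offense committed while released on bail in another case (+60%): $16,590 × 1.6 = $26,544.
$26,544 is at or above the $3,500 minimum.

$26,544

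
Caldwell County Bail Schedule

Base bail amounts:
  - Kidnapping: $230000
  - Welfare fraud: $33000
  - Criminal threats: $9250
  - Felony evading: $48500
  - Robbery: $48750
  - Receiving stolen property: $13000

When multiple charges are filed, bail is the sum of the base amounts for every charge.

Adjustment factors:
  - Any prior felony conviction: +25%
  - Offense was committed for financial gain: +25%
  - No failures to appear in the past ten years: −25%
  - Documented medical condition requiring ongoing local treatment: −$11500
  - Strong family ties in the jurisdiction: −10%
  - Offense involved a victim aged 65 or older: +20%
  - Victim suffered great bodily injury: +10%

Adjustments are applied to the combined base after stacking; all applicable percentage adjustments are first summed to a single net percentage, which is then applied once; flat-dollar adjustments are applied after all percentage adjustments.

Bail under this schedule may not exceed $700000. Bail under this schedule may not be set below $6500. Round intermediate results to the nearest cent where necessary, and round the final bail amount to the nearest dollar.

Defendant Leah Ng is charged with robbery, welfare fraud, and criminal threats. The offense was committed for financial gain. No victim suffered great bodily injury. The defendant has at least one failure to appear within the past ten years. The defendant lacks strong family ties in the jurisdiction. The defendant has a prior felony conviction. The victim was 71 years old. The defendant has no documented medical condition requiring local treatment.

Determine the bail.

$154700

Base amounts from the schedule: robbery $48750; welfare fraud $33000; criminal threats $9250.
Stacking rule: sum of all bases. $48750 + $33000 + $9250 = $91000.
Net percentage adjustment: +25% +25% +20% = +70%. $91000 × 1.7 = $154700.
$154700 is within the $700000 maximum.
$154700 is at or above the $6500 minimum.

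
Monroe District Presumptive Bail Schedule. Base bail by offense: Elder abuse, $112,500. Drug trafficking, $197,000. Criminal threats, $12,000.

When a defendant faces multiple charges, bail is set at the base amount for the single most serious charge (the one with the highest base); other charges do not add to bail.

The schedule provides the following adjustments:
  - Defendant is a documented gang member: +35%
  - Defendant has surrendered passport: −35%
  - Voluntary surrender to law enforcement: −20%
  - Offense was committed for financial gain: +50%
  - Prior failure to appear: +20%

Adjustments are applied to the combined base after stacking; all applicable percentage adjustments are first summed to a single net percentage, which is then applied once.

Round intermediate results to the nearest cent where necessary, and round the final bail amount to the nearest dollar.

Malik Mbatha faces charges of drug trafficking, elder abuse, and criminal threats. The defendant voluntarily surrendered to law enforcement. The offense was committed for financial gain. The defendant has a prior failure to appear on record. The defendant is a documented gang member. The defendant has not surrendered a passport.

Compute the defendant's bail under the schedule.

Base amounts from the schedule: drug trafficking $197,000; elder abuse $112,500; criminal threats $12,000.
Stacking rule: use the highest base only. Highest is drug trafficking at $197,000. Combined base = $197,000.
Net percentage adjustment: +35% −20% +50% +20% = +85%. $197,000 × 1.85 = $364,450.

$364,450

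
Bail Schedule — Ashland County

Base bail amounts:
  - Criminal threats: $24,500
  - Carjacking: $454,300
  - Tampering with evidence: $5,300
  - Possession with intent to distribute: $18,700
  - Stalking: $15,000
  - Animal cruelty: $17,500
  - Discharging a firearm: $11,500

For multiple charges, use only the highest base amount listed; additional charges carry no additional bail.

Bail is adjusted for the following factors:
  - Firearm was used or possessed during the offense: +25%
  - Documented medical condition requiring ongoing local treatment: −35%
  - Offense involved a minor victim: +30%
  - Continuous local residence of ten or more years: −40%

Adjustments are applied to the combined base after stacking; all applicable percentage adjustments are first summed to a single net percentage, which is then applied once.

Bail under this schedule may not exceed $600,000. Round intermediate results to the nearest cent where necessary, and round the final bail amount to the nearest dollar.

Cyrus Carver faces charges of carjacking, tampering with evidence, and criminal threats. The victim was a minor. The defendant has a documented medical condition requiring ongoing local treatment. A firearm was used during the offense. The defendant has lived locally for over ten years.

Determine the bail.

Base amounts from the schedule: carjacking $454,300; tampering with evidence $5,300; criminal threats $24,500.
Stacking rule: use the highest base only. Highest is carjacking at $454,300. Combined base = $454,300.
Net percentage adjustment: +25% −35% +30% −40% = −20%. $454,300 × 0.8 = $363,440.
$363,440 is within the $600,000 maximum.

$363,440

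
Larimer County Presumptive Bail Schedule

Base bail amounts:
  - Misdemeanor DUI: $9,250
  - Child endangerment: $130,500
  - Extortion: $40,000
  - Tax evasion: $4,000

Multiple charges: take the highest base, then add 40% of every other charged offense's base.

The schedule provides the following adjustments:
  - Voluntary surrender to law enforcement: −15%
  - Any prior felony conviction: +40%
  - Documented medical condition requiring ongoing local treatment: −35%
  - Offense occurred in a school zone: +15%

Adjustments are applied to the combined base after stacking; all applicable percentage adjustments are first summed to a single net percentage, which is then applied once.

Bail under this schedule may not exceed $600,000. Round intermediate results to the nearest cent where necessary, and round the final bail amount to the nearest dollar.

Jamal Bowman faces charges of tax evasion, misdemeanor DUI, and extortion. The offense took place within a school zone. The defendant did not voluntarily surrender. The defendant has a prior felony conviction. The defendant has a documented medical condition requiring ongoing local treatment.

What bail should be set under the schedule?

Base amounts from the schedule: tax evasion $4,000; misdemeanor DUI $9,250; extortion $40,000.
Stacking rule: highest base plus 40% of each additional charge. Highest is extortion at $40,000. Additional: $4,000 × 40% = $1,600; $9,250 × 40% = $3,700. Combined base = $40,000 + $5,300 = $45,300.
Net percentage adjustment: +40% −35% +15% = +20%. $45,300 × 1.2 = $54,360.
$54,360 is within the $600,000 maximum.

$54,360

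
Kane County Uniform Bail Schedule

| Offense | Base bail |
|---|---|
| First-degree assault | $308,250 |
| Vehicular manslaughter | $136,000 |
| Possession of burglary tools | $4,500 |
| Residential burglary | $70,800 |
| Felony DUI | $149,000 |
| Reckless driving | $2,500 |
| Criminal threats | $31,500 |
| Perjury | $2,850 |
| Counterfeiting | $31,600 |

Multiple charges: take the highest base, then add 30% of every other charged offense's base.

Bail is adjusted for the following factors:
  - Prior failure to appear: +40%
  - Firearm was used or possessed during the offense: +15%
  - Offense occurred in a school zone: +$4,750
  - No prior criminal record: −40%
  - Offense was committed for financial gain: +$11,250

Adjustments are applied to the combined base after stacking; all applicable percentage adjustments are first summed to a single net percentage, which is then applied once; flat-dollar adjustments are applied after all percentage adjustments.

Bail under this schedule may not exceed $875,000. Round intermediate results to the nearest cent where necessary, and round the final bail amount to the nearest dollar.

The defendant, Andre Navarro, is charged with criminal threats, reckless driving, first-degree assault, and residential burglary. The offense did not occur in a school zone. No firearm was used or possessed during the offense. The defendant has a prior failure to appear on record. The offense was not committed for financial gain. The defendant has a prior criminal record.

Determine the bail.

$475,566

Base amounts from the schedule: criminal threats $31,500; reckless driving $2,500; first-degree assault $308,250; residential burglary $70,800.
Stacking rule: highest base plus 30% of each additional charge. Highest is first-degree assault at $308,250. Additional: $31,500 × 30% = $9,450; $2,500 × 30% = $750; $70,800 × 30% = $21,240. Combined base = $308,250 + $31,440 = $339,690.
Prior failure to appear (+40%): $339,690 × 1.4 = $475,566.
$475,566 is within the $875,000 maximum.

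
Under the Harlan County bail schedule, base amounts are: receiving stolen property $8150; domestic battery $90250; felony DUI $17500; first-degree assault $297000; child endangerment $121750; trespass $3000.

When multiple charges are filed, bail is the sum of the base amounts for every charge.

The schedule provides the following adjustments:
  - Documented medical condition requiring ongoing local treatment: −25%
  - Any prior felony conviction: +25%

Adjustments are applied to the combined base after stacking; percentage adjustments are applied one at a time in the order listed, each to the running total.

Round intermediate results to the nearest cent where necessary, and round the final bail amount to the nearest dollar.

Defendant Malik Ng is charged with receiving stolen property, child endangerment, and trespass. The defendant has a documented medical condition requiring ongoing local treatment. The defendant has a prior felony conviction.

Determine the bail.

$124594

Base amounts from the schedule: receiving stolen property $8150; child endangerment $121750; trespass $3000.
Stacking rule: sum of all bases. $8150 + $121750 + $3000 = $132900.
Documented medical condition requiring ongoing local treatment (−25%): $132900 × 0.75 = $99675.
Any prior felony conviction (+25%): $99675 × 1.25 = $124593.75.
Rounded to the nearest dollar: $124594.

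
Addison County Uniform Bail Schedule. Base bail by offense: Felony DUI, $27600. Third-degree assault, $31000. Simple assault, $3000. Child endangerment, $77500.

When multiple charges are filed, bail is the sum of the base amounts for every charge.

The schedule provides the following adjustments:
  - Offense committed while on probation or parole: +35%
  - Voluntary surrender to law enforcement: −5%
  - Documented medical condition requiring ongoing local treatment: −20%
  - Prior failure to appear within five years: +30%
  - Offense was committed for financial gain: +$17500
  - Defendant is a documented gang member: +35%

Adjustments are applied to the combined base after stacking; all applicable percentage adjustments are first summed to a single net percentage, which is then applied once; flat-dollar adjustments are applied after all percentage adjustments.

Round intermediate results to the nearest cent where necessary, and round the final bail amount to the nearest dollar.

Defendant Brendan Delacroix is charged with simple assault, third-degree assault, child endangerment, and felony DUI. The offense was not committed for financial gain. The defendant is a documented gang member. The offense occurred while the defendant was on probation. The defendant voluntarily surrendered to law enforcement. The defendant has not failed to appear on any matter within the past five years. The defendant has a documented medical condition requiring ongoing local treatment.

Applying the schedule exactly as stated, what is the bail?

$201695

Base amounts from the schedule: simple assault $3000; third-degree assault $31000; child endangerment $77500; felony DUI $27600.
Stacking rule: sum of all bases. $3000 + $31000 + $77500 + $27600 = $139100.
Net percentage adjustment: +35% −5% −20% +35% = +45%. $139100 × 1.45 = $201695.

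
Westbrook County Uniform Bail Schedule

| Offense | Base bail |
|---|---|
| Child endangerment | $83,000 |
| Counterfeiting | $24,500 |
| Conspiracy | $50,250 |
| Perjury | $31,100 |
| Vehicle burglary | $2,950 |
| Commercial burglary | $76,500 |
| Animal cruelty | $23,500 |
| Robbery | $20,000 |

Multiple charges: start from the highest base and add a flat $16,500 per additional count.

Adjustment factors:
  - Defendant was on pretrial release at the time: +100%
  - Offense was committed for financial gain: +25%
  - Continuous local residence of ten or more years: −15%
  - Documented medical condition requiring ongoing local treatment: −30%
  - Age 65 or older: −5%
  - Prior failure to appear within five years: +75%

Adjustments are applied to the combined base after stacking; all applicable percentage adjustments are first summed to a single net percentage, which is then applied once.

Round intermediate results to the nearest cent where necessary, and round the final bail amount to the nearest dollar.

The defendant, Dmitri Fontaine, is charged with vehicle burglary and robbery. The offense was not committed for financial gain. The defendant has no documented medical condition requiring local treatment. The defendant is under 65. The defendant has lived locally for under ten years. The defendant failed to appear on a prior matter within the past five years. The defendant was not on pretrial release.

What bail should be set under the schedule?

Base amounts from the schedule: vehicle burglary $2,950; robbery $20,000.
Stacking rule: highest base plus $16,500 per additional charge. Highest is robbery at $20,000; 1 additional charge → +$16,500. Combined base = $36,500.
Prior failure to appear within five years (+75%): $36,500 × 1.75 = $63,875.

$63,875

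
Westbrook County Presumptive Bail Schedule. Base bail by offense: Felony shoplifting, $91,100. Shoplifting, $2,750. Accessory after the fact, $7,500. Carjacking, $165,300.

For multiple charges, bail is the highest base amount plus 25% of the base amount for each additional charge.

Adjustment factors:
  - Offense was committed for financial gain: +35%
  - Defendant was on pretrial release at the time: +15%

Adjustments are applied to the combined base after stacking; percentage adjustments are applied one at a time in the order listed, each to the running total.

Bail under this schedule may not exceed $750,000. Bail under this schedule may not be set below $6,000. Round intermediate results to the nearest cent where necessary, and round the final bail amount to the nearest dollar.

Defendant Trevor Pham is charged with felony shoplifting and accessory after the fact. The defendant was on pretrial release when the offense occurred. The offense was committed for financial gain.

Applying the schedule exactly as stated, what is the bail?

Base amounts from the schedule: felony shoplifting $91,100; accessory after the fact $7,500.
Stacking rule: highest base plus 25% of each additional charge. Highest is felony shoplifting at $91,100. Additional: $7,500 × 25% = $1,875. Combined base = $91,100 + $1,875 = $92,975.
Offense was committed for financial gain (+35%): $92,975 × 1.35 = $125,516.25.
Defendant was on pretrial release at the time (+15%): $125,516.25 × 1.15 = $144,343.69.
$144,343.69 is within the $750,000 maximum.
$144,343.69 is at or above the $6,000 minimum.
Rounded to the nearest dollar: $144,344.

$144,344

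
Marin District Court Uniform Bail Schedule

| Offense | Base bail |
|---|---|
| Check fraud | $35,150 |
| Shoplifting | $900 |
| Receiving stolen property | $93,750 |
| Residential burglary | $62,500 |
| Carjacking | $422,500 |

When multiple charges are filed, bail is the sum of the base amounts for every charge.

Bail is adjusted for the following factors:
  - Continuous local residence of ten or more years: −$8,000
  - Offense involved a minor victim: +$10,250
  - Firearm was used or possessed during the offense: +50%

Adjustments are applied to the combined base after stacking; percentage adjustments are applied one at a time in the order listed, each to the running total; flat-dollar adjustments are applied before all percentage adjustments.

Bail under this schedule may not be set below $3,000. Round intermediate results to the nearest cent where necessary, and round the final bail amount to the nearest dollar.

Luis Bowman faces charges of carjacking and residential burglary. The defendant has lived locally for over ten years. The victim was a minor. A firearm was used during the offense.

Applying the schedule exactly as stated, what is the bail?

Base amounts from the schedule: carjacking $422,500; residential burglary $62,500.
Stacking rule: sum of all bases. $422,500 + $62,500 = $485,000.
Continuous local residence of ten or more years (−$8,000 flat): $485,000 − $8,000 = $477,000.
Offense involved a minor victim (+$10,250 flat): $477,000 + $10,250 = $487,250.
Firearm was used or possessed during the offense (+50%): $487,250 × 1.5 = $730,875.
$730,875 is at or above the $3,000 minimum.

$730,875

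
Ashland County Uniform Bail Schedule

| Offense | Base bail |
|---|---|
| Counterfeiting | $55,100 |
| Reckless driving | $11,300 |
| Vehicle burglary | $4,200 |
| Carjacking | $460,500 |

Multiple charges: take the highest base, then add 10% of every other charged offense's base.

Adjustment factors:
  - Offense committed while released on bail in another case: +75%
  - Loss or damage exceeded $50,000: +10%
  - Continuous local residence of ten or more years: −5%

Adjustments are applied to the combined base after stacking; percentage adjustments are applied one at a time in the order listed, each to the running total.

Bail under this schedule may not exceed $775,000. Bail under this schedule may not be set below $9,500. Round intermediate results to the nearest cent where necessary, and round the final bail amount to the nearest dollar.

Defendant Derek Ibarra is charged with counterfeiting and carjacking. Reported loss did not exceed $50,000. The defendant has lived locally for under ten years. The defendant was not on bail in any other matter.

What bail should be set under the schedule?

$466,010

Base amounts from the schedule: counterfeiting $55,100; carjacking $460,500.
Stacking rule: highest base plus 10% of each additional charge. Highest is carjacking at $460,500. Additional: $55,100 × 10% = $5,510. Combined base = $460,500 + $5,510 = $466,010.
No adjustment factors apply to this defendant.
$466,010 is within the $775,000 maximum.
$466,010 is at or above the $9,500 minimum.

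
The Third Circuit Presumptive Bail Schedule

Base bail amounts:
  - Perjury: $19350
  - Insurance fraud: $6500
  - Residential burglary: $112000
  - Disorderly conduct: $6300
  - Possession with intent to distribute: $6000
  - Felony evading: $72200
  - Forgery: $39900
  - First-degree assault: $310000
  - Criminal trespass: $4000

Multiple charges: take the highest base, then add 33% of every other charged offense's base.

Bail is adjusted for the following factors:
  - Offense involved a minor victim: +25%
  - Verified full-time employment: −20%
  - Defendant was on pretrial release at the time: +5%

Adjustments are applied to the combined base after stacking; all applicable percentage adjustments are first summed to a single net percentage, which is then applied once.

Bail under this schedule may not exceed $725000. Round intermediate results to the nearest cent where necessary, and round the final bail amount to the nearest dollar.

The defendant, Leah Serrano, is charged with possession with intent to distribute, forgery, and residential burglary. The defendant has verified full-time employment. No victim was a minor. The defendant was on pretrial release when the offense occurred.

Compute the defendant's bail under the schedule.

$108075

Base amounts from the schedule: possession with intent to distribute $6000; forgery $39900; residential burglary $112000.
Stacking rule: highest base plus 33% of each additional charge. Highest is residential burglary at $112000. Additional: $6000 × 33% = $1980; $39900 × 33% = $13167. Combined base = $112000 + $15147 = $127147.
Net percentage adjustment: −20% +5% = −15%. $127147 × 0.85 = $108074.95.
$108074.95 is within the $725000 maximum.
Rounded to the nearest dollar: $108075.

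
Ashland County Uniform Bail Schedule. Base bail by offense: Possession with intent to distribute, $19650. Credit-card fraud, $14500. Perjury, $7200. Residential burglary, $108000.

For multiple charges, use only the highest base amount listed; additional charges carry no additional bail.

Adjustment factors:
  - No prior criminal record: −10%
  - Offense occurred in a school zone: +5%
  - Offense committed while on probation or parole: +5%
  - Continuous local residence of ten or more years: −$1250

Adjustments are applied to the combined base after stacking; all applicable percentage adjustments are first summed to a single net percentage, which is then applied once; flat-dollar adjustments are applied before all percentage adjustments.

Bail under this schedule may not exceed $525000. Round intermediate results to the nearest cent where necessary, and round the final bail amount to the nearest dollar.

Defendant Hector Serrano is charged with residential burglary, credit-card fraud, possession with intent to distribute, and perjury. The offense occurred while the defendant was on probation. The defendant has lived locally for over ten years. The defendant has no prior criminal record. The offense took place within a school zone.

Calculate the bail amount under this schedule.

Base amounts from the schedule: residential burglary $108000; credit-card fraud $14500; possession with intent to distribute $19650; perjury $7200.
Stacking rule: use the highest base only. Highest is residential burglary at $108000. Combined base = $108000.
Continuous local residence of ten or more years (−$1250 flat): $108000 − $1250 = $106750.
Net percentage adjustment: −10% +5% +5% = +0%. $106750 × 1 = $106750.
$106750 is within the $525000 maximum.

$106750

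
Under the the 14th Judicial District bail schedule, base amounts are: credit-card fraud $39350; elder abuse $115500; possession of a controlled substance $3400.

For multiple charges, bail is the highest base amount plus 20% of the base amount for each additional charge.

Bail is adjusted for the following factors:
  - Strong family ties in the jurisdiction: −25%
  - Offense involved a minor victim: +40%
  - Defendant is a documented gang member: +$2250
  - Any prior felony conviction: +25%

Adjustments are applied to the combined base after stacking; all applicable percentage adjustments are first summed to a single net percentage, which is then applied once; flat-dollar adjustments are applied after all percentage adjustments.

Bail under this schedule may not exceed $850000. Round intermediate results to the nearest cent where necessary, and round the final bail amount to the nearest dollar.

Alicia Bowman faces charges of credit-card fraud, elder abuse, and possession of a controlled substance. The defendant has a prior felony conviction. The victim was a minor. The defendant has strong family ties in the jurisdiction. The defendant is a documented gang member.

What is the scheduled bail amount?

Base amounts from the schedule: credit-card fraud $39350; elder abuse $115500; possession of a controlled substance $3400.
Stacking rule: highest base plus 20% of each additional charge. Highest is elder abuse at $115500. Additional: $39350 × 20% = $7870; $3400 × 20% = $680. Combined base = $115500 + $8550 = $124050.
Net percentage adjustment: −25% +40% +25% = +40%. $124050 × 1.4 = $173670.
Defendant is a documented gang member (+$2250 flat): $173670 + $2250 = $175920.
$175920 is within the $850000 maximum.

$175920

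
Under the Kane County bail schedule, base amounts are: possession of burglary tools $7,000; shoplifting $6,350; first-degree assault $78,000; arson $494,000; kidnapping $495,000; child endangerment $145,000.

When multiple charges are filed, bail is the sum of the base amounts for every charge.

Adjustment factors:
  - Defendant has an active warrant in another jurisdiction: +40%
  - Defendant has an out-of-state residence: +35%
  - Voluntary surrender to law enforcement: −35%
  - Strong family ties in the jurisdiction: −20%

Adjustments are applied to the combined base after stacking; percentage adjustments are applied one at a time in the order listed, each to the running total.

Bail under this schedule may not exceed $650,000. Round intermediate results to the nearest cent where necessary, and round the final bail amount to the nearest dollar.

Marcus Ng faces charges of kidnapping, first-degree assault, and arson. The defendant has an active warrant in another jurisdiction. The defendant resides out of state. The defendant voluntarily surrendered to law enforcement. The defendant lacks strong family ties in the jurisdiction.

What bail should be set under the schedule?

$650,000

Base amounts from the schedule: kidnapping $495,000; first-degree assault $78,000; arson $494,000.
Stacking rule: sum of all bases. $495,000 + $78,000 + $494,000 = $1,067,000.
Defendant has an active warrant in another jurisdiction (+40%): $1,067,000 × 1.4 = $1,493,800.
Defendant has an out-of-state residence (+35%): $1,493,800 × 1.35 = $2,016,630.
Voluntary surrender to law enforcement (−35%): $2,016,630 × 0.65 = $1,310,809.50.
Result $1,310,809.50 exceeds the maximum of $650,000; bail is capped at $650,000.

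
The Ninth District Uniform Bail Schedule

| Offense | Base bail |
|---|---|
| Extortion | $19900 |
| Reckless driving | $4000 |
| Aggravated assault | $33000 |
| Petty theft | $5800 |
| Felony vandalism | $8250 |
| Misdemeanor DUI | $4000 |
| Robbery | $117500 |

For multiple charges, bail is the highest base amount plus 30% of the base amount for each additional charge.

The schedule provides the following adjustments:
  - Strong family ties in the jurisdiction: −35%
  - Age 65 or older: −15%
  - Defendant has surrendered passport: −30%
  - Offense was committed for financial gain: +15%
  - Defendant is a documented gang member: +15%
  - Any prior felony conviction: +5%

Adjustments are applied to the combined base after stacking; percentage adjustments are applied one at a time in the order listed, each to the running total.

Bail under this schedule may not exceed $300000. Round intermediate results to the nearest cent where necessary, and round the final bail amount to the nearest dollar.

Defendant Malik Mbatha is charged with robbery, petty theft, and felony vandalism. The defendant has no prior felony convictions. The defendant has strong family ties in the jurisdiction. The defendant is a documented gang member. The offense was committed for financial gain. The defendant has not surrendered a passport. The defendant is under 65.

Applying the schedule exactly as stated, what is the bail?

Base amounts from the schedule: robbery $117500; petty theft $5800; felony vandalism $8250.
Stacking rule: highest base plus 30% of each additional charge. Highest is robbery at $117500. Additional: $5800 × 30% = $1740; $8250 × 30% = $2475. Combined base = $117500 + $4215 = $121715.
Strong family ties in the jurisdiction (−35%): $121715 × 0.65 = $79114.75.
Offense was committed for financial gain (+15%): $79114.75 × 1.15 = $90981.96.
Defendant is a documented gang member (+15%): $90981.96 × 1.15 = $104629.25.
$104629.25 is within the $300000 maximum.
Rounded to the nearest dollar: $104629.

$104629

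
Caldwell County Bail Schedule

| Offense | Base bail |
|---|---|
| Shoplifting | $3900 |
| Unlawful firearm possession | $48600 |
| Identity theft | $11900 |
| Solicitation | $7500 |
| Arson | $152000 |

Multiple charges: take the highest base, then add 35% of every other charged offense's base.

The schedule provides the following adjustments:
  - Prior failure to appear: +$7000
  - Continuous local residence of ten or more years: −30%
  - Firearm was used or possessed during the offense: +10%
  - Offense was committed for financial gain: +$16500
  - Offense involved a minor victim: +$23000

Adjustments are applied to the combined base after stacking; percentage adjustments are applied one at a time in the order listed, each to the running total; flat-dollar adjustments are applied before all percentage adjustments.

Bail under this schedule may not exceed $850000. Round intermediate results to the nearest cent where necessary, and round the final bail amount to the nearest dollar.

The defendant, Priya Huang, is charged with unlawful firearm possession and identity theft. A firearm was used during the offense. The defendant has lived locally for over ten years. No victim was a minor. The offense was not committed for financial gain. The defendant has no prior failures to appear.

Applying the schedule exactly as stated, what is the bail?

Base amounts from the schedule: unlawful firearm possession $48600; identity theft $11900.
Stacking rule: highest base plus 35% of each additional charge. Highest is unlawful firearm possession at $48600. Additional: $11900 × 35% = $4165. Combined base = $48600 + $4165 = $52765.
Continuous local residence of ten or more years (−30%): $52765 × 0.7 = $36935.50.
Firearm was used or possessed during the offense (+10%): $36935.50 × 1.1 = $40629.05.
$40629.05 is within the $850000 maximum.
Rounded to the nearest dollar: $40629.

$40629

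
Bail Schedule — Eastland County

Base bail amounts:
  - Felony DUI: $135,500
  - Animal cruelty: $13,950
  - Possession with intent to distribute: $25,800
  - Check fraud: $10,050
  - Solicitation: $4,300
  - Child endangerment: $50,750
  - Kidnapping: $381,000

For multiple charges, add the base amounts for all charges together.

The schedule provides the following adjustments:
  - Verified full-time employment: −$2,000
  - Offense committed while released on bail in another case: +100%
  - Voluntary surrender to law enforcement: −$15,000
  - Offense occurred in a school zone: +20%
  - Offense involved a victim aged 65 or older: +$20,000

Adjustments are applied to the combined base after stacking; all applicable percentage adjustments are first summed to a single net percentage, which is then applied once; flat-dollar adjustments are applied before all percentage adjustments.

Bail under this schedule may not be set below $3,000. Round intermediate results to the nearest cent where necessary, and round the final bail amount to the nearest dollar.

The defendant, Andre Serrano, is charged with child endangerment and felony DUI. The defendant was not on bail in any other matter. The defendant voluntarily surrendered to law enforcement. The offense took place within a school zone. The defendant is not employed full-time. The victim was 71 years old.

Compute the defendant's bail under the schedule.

Base amounts from the schedule: child endangerment $50,750; felony DUI $135,500.
Stacking rule: sum of all bases. $50,750 + $135,500 = $186,250.
Voluntary surrender to law enforcement (−$15,000 flat): $186,250 − $15,000 = $171,250.
Offense involved a victim aged 65 or older (+$20,000 flat): $171,250 + $20,000 = $191,250.
Offense occurred in a school zone (+20%): $191,250 × 1.2 = $229,500.
$229,500 is at or above the $3,000 minimum.

$229,500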